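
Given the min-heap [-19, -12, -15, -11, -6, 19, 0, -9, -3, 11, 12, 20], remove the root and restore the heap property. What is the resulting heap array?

remove root -19; move last element 20 to root → [20, -12, -15, -11, -6, 19, 0, -9, -3, 11, 12]
20 vs smaller child -15 at index 2, swap → [-15, -12, 20, -11, -6, 19, 0, -9, -3, 11, 12]
20 vs smaller child 0 at index 6, swap → [-15, -12, 0, -11, -6, 19, 20, -9, -3, 11, 12]

[-15, -12, 0, -11, -6, 19, 20, -9, -3, 11, 12]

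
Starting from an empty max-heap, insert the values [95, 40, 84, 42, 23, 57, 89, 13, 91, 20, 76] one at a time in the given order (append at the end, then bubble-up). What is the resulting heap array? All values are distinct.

Insert 95:
  append 95 at index 0 → [95] (no swap needed)
Insert 40:
  append 40 at index 1 → [95, 40] (no swap needed)
Insert 84:
  append 84 at index 2 → [95, 40, 84] (no swap needed)
Insert 42:
  append 42 at index 3 → [95, 40, 84, 42]
  42 > parent 40 at index 1, swap → [95, 42, 84, 40]
Insert 23:
  append 23 at index 4 → [95, 42, 84, 40, 23] (no swap needed)
Insert 57:
  append 57 at index 5 → [95, 42, 84, 40, 23, 57] (no swap needed)
Insert 89:
  append 89 at index 6 → [95, 42, 84, 40, 23, 57, 89]
  89 > parent 84 at index 2, swap → [95, 42, 89, 40, 23, 57, 84]
Insert 13:
  append 13 at index 7 → [95, 42, 89, 40, 23, 57, 84, 13] (no swap needed)
Insert 91:
  append 91 at index 8 → [95, 42, 89, 40, 23, 57, 84, 13, 91]
  91 > parent 40 at index 3, swap → [95, 42, 89, 91, 23, 57, 84, 13, 40]
  91 > parent 42 at index 1, swap → [95, 91, 89, 42, 23, 57, 84, 13, 40]
Insert 20:
  append 20 at index 9 → [95, 91, 89, 42, 23, 57, 84, 13, 40, 20] (no swap needed)
Insert 76:
  append 76 at index 10 → [95, 91, 89, 42, 23, 57, 84, 13, 40, 20, 76]
  76 > parent 23 at index 4, swap → [95, 91, 89, 42, 76, 57, 84, 13, 40, 20, 23]

[95, 91, 89, 42, 76, 57, 84, 13, 40, 20, 23]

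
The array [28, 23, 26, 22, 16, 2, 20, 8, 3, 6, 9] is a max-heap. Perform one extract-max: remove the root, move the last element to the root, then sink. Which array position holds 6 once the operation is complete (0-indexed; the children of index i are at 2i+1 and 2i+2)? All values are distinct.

remove root 28; move last element 9 to root → [9, 23, 26, 22, 16, 2, 20, 8, 3, 6]
9 vs larger child 26 at index 2, swap → [26, 23, 9, 22, 16, 2, 20, 8, 3, 6]
9 vs larger child 20 at index 6, swap → [26, 23, 20, 22, 16, 2, 9, 8, 3, 6]
resulting array: [26, 23, 20, 22, 16, 2, 9, 8, 3, 6]

9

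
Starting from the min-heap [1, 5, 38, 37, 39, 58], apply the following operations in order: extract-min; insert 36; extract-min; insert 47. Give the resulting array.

extract-min → returns 1:
  remove root 1; move last element 58 to root → [58, 5, 38, 37, 39]
  58 vs smaller child 5 at index 1, swap → [5, 58, 38, 37, 39]
  58 vs smaller child 37 at index 3, swap → [5, 37, 38, 58, 39]
insert 36:
  append 36 at index 5 → [5, 37, 38, 58, 39, 36]
  36 < parent 38 at index 2, swap → [5, 37, 36, 58, 39, 38]
extract-min → returns 5:
  remove root 5; move last element 38 to root → [38, 37, 36, 58, 39]
  38 vs smaller child 36 at index 2, swap → [36, 37, 38, 58, 39]
insert 47:
  append 47 at index 5 → [36, 37, 38, 58, 39, 47] (no swap needed)

[36, 37, 38, 58, 39, 47]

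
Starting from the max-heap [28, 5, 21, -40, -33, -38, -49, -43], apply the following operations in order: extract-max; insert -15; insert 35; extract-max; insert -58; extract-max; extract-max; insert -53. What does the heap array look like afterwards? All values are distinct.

[-15, -33, -38, -40, -58, -43, -49, -53]

extract-max → returns 28:
  remove root 28; move last element -43 to root → [-43, 5, 21, -40, -33, -38, -49]
  -43 vs larger child 21 at index 2, swap → [21, 5, -43, -40, -33, -38, -49]
  -43 vs larger child -38 at index 5, swap → [21, 5, -38, -40, -33, -43, -49]
insert -15:
  append -15 at index 7 → [21, 5, -38, -40, -33, -43, -49, -15]
  -15 > parent -40 at index 3, swap → [21, 5, -38, -15, -33, -43, -49, -40]
insert 35:
  append 35 at index 8 → [21, 5, -38, -15, -33, -43, -49, -40, 35]
  35 > parent -15 at index 3, swap → [21, 5, -38, 35, -33, -43, -49, -40, -15]
  35 > parent 5 at index 1, swap → [21, 35, -38, 5, -33, -43, -49, -40, -15]
  35 > parent 21 at index 0, swap → [35, 21, -38, 5, -33, -43, -49, -40, -15]
extract-max → returns 35:
  remove root 35; move last element -15 to root → [-15, 21, -38, 5, -33, -43, -49, -40]
  -15 vs larger child 21 at index 1, swap → [21, -15, -38, 5, -33, -43, -49, -40]
  -15 vs larger child 5 at index 3, swap → [21, 5, -38, -15, -33, -43, -49, -40]
insert -58:
  append -58 at index 8 → [21, 5, -38, -15, -33, -43, -49, -40, -58] (no swap needed)
extract-max → returns 21:
  remove root 21; move last element -58 to root → [-58, 5, -38, -15, -33, -43, -49, -40]
  -58 vs larger child 5 at index 1, swap → [5, -58, -38, -15, -33, -43, -49, -40]
  -58 vs larger child -15 at index 3, swap → [5, -15, -38, -58, -33, -43, -49, -40]
  -58 vs only child -40 at index 7, swap → [5, -15, -38, -40, -33, -43, -49, -58]
extract-max → returns 5:
  remove root 5; move last element -58 to root → [-58, -15, -38, -40, -33, -43, -49]
  -58 vs larger child -15 at index 1, swap → [-15, -58, -38, -40, -33, -43, -49]
  -58 vs larger child -33 at index 4, swap → [-15, -33, -38, -40, -58, -43, -49]
insert -53:
  append -53 at index 7 → [-15, -33, -38, -40, -58, -43, -49, -53] (no swap needed)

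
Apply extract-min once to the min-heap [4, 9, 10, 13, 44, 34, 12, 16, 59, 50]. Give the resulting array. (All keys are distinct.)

[9, 13, 10, 16, 44, 34, 12, 50, 59]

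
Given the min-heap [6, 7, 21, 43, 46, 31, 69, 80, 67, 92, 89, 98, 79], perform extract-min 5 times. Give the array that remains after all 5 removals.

[46, 67, 69, 79, 92, 98, 89, 80]

extract-min #1 returns 6:
  remove root 6; move last element 79 to root → [79, 7, 21, 43, 46, 31, 69, 80, 67, 92, 89, 98]
  79 vs smaller child 7 at index 1, swap → [7, 79, 21, 43, 46, 31, 69, 80, 67, 92, 89, 98]
  79 vs smaller child 43 at index 3, swap → [7, 43, 21, 79, 46, 31, 69, 80, 67, 92, 89, 98]
  79 vs smaller child 67 at index 8, swap → [7, 43, 21, 67, 46, 31, 69, 80, 79, 92, 89, 98]
extract-min #2 returns 7:
  remove root 7; move last element 98 to root → [98, 43, 21, 67, 46, 31, 69, 80, 79, 92, 89]
  98 vs smaller child 21 at index 2, swap → [21, 43, 98, 67, 46, 31, 69, 80, 79, 92, 89]
  98 vs smaller child 31 at index 5, swap → [21, 43, 31, 67, 46, 98, 69, 80, 79, 92, 89]
extract-min #3 returns 21:
  remove root 21; move last element 89 to root → [89, 43, 31, 67, 46, 98, 69, 80, 79, 92]
  89 vs smaller child 31 at index 2, swap → [31, 43, 89, 67, 46, 98, 69, 80, 79, 92]
  89 vs smaller child 69 at index 6, swap → [31, 43, 69, 67, 46, 98, 89, 80, 79, 92]
extract-min #4 returns 31:
  remove root 31; move last element 92 to root → [92, 43, 69, 67, 46, 98, 89, 80, 79]
  92 vs smaller child 43 at index 1, swap → [43, 92, 69, 67, 46, 98, 89, 80, 79]
  92 vs smaller child 46 at index 4, swap → [43, 46, 69, 67, 92, 98, 89, 80, 79]
extract-min #5 returns 43:
  remove root 43; move last element 79 to root → [79, 46, 69, 67, 92, 98, 89, 80]
  79 vs smaller child 46 at index 1, swap → [46, 79, 69, 67, 92, 98, 89, 80]
  79 vs smaller child 67 at index 3, swap → [46, 67, 69, 79, 92, 98, 89, 80]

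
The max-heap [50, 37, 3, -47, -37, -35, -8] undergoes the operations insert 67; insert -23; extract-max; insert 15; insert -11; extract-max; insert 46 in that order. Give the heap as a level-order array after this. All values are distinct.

insert 67:
  append 67 at index 7 → [50, 37, 3, -47, -37, -35, -8, 67]
  67 > parent -47 at index 3, swap → [50, 37, 3, 67, -37, -35, -8, -47]
  67 > parent 37 at index 1, swap → [50, 67, 3, 37, -37, -35, -8, -47]
  67 > parent 50 at index 0, swap → [67, 50, 3, 37, -37, -35, -8, -47]
insert -23:
  append -23 at index 8 → [67, 50, 3, 37, -37, -35, -8, -47, -23] (no swap needed)
extract-max → returns 67:
  remove root 67; move last element -23 to root → [-23, 50, 3, 37, -37, -35, -8, -47]
  -23 vs larger child 50 at index 1, swap → [50, -23, 3, 37, -37, -35, -8, -47]
  -23 vs larger child 37 at index 3, swap → [50, 37, 3, -23, -37, -35, -8, -47]
insert 15:
  append 15 at index 8 → [50, 37, 3, -23, -37, -35, -8, -47, 15]
  15 > parent -23 at index 3, swap → [50, 37, 3, 15, -37, -35, -8, -47, -23]
insert -11:
  append -11 at index 9 → [50, 37, 3, 15, -37, -35, -8, -47, -23, -11]
  -11 > parent -37 at index 4, swap → [50, 37, 3, 15, -11, -35, -8, -47, -23, -37]
extract-max → returns 50:
  remove root 50; move last element -37 to root → [-37, 37, 3, 15, -11, -35, -8, -47, -23]
  -37 vs larger child 37 at index 1, swap → [37, -37, 3, 15, -11, -35, -8, -47, -23]
  -37 vs larger child 15 at index 3, swap → [37, 15, 3, -37, -11, -35, -8, -47, -23]
  -37 vs larger child -23 at index 8, swap → [37, 15, 3, -23, -11, -35, -8, -47, -37]
insert 46:
  append 46 at index 9 → [37, 15, 3, -23, -11, -35, -8, -47, -37, 46]
  46 > parent -11 at index 4, swap → [37, 15, 3, -23, 46, -35, -8, -47, -37, -11]
  46 > parent 15 at index 1, swap → [37, 46, 3, -23, 15, -35, -8, -47, -37, -11]
  46 > parent 37 at index 0, swap → [46, 37, 3, -23, 15, -35, -8, -47, -37, -11]

[46, 37, 3, -23, 15, -35, -8, -47, -37, -11]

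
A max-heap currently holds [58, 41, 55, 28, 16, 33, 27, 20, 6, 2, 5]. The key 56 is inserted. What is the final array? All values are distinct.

append 56 at index 11 → [58, 41, 55, 28, 16, 33, 27, 20, 6, 2, 5, 56]
56 > parent 33 at index 5, swap → [58, 41, 55, 28, 16, 56, 27, 20, 6, 2, 5, 33]
56 > parent 55 at index 2, swap → [58, 41, 56, 28, 16, 55, 27, 20, 6, 2, 5, 33]

[58, 41, 56, 28, 16, 55, 27, 20, 6, 2, 5, 33]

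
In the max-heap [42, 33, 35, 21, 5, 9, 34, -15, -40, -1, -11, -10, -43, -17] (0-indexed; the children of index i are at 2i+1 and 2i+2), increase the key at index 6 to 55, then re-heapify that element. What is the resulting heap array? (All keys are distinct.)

set index 6 from 34 to 55 → [42, 33, 35, 21, 5, 9, 55, -15, -40, -1, -11, -10, -43, -17]
55 > parent 35 at index 2, swap → [42, 33, 55, 21, 5, 9, 35, -15, -40, -1, -11, -10, -43, -17]
55 > parent 42 at index 0, swap → [55, 33, 42, 21, 5, 9, 35, -15, -40, -1, -11, -10, -43, -17]

[55, 33, 42, 21, 5, 9, 35, -15, -40, -1, -11, -10, -43, -17]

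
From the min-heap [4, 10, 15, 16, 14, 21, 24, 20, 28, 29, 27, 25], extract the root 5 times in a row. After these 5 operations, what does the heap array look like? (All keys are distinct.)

extract-min #1 returns 4:
  remove root 4; move last element 25 to root → [25, 10, 15, 16, 14, 21, 24, 20, 28, 29, 27]
  25 vs smaller child 10 at index 1, swap → [10, 25, 15, 16, 14, 21, 24, 20, 28, 29, 27]
  25 vs smaller child 14 at index 4, swap → [10, 14, 15, 16, 25, 21, 24, 20, 28, 29, 27]
extract-min #2 returns 10:
  remove root 10; move last element 27 to root → [27, 14, 15, 16, 25, 21, 24, 20, 28, 29]
  27 vs smaller child 14 at index 1, swap → [14, 27, 15, 16, 25, 21, 24, 20, 28, 29]
  27 vs smaller child 16 at index 3, swap → [14, 16, 15, 27, 25, 21, 24, 20, 28, 29]
  27 vs smaller child 20 at index 7, swap → [14, 16, 15, 20, 25, 21, 24, 27, 28, 29]
extract-min #3 returns 14:
  remove root 14; move last element 29 to root → [29, 16, 15, 20, 25, 21, 24, 27, 28]
  29 vs smaller child 15 at index 2, swap → [15, 16, 29, 20, 25, 21, 24, 27, 28]
  29 vs smaller child 21 at index 5, swap → [15, 16, 21, 20, 25, 29, 24, 27, 28]
extract-min #4 returns 15:
  remove root 15; move last element 28 to root → [28, 16, 21, 20, 25, 29, 24, 27]
  28 vs smaller child 16 at index 1, swap → [16, 28, 21, 20, 25, 29, 24, 27]
  28 vs smaller child 20 at index 3, swap → [16, 20, 21, 28, 25, 29, 24, 27]
  28 vs only child 27 at index 7, swap → [16, 20, 21, 27, 25, 29, 24, 28]
extract-min #5 returns 16:
  remove root 16; move last element 28 to root → [28, 20, 21, 27, 25, 29, 24]
  28 vs smaller child 20 at index 1, swap → [20, 28, 21, 27, 25, 29, 24]
  28 vs smaller child 25 at index 4, swap → [20, 25, 21, 27, 28, 29, 24]

[20, 25, 21, 27, 28, 29, 24]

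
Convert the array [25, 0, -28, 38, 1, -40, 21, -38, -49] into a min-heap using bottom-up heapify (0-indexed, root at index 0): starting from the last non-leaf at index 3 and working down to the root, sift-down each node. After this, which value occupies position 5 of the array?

-28

sift down from index 3:
  38 vs smaller child -49 at index 8, swap → [25, 0, -28, -49, 1, -40, 21, -38, 38]
sift down from index 2:
  -28 vs smaller child -40 at index 5, swap → [25, 0, -40, -49, 1, -28, 21, -38, 38]
sift down from index 1:
  0 vs smaller child -49 at index 3, swap → [25, -49, -40, 0, 1, -28, 21, -38, 38]
  0 vs smaller child -38 at index 7, swap → [25, -49, -40, -38, 1, -28, 21, 0, 38]
sift down from index 0:
  25 vs smaller child -49 at index 1, swap → [-49, 25, -40, -38, 1, -28, 21, 0, 38]
  25 vs smaller child -38 at index 3, swap → [-49, -38, -40, 25, 1, -28, 21, 0, 38]
  25 vs smaller child 0 at index 7, swap → [-49, -38, -40, 0, 1, -28, 21, 25, 38]
resulting array: [-49, -38, -40, 0, 1, -28, 21, 25, 38]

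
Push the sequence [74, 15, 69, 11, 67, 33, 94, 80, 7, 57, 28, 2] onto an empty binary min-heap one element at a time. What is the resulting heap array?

[2, 11, 7, 15, 28, 33, 94, 80, 74, 67, 57, 69]

Insert 74:
  append 74 at index 0 → [74] (no swap needed)
Insert 15:
  append 15 at index 1 → [74, 15]
  15 < parent 74 at index 0, swap → [15, 74]
Insert 69:
  append 69 at index 2 → [15, 74, 69] (no swap needed)
Insert 11:
  append 11 at index 3 → [15, 74, 69, 11]
  11 < parent 74 at index 1, swap → [15, 11, 69, 74]
  11 < parent 15 at index 0, swap → [11, 15, 69, 74]
Insert 67:
  append 67 at index 4 → [11, 15, 69, 74, 67] (no swap needed)
Insert 33:
  append 33 at index 5 → [11, 15, 69, 74, 67, 33]
  33 < parent 69 at index 2, swap → [11, 15, 33, 74, 67, 69]
Insert 94:
  append 94 at index 6 → [11, 15, 33, 74, 67, 69, 94] (no swap needed)
Insert 80:
  append 80 at index 7 → [11, 15, 33, 74, 67, 69, 94, 80] (no swap needed)
Insert 7:
  append 7 at index 8 → [11, 15, 33, 74, 67, 69, 94, 80, 7]
  7 < parent 74 at index 3, swap → [11, 15, 33, 7, 67, 69, 94, 80, 74]
  7 < parent 15 at index 1, swap → [11, 7, 33, 15, 67, 69, 94, 80, 74]
  7 < parent 11 at index 0, swap → [7, 11, 33, 15, 67, 69, 94, 80, 74]
Insert 57:
  append 57 at index 9 → [7, 11, 33, 15, 67, 69, 94, 80, 74, 57]
  57 < parent 67 at index 4, swap → [7, 11, 33, 15, 57, 69, 94, 80, 74, 67]
Insert 28:
  append 28 at index 10 → [7, 11, 33, 15, 57, 69, 94, 80, 74, 67, 28]
  28 < parent 57 at index 4, swap → [7, 11, 33, 15, 28, 69, 94, 80, 74, 67, 57]
Insert 2:
  append 2 at index 11 → [7, 11, 33, 15, 28, 69, 94, 80, 74, 67, 57, 2]
  2 < parent 69 at index 5, swap → [7, 11, 33, 15, 28, 2, 94, 80, 74, 67, 57, 69]
  2 < parent 33 at index 2, swap → [7, 11, 2, 15, 28, 33, 94, 80, 74, 67, 57, 69]
  2 < parent 7 at index 0, swap → [2, 11, 7, 15, 28, 33, 94, 80, 74, 67, 57, 69]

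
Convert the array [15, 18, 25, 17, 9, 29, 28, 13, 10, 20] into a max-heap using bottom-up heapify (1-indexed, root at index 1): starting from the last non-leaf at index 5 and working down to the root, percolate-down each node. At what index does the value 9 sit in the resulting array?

10

sift down from index 5:
  9 vs only child 20 at index 10, swap → [15, 18, 25, 17, 20, 29, 28, 13, 10, 9]
sift down from index 4: already satisfies heap property
sift down from index 3:
  25 vs larger child 29 at index 6, swap → [15, 18, 29, 17, 20, 25, 28, 13, 10, 9]
sift down from index 2:
  18 vs larger child 20 at index 5, swap → [15, 20, 29, 17, 18, 25, 28, 13, 10, 9]
sift down from index 1:
  15 vs larger child 29 at index 3, swap → [29, 20, 15, 17, 18, 25, 28, 13, 10, 9]
  15 vs larger child 28 at index 7, swap → [29, 20, 28, 17, 18, 25, 15, 13, 10, 9]
resulting array: [29, 20, 28, 17, 18, 25, 15, 13, 10, 9]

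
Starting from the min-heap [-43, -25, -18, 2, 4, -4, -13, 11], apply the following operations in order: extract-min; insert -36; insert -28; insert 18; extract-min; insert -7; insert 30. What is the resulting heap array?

extract-min → returns -43:
  remove root -43; move last element 11 to root → [11, -25, -18, 2, 4, -4, -13]
  11 vs smaller child -25 at index 1, swap → [-25, 11, -18, 2, 4, -4, -13]
  11 vs smaller child 2 at index 3, swap → [-25, 2, -18, 11, 4, -4, -13]
insert -36:
  append -36 at index 7 → [-25, 2, -18, 11, 4, -4, -13, -36]
  -36 < parent 11 at index 3, swap → [-25, 2, -18, -36, 4, -4, -13, 11]
  -36 < parent 2 at index 1, swap → [-25, -36, -18, 2, 4, -4, -13, 11]
  -36 < parent -25 at index 0, swap → [-36, -25, -18, 2, 4, -4, -13, 11]
insert -28:
  append -28 at index 8 → [-36, -25, -18, 2, 4, -4, -13, 11, -28]
  -28 < parent 2 at index 3, swap → [-36, -25, -18, -28, 4, -4, -13, 11, 2]
  -28 < parent -25 at index 1, swap → [-36, -28, -18, -25, 4, -4, -13, 11, 2]
insert 18:
  append 18 at index 9 → [-36, -28, -18, -25, 4, -4, -13, 11, 2, 18] (no swap needed)
extract-min → returns -36:
  remove root -36; move last element 18 to root → [18, -28, -18, -25, 4, -4, -13, 11, 2]
  18 vs smaller child -28 at index 1, swap → [-28, 18, -18, -25, 4, -4, -13, 11, 2]
  18 vs smaller child -25 at index 3, swap → [-28, -25, -18, 18, 4, -4, -13, 11, 2]
  18 vs smaller child 2 at index 8, swap → [-28, -25, -18, 2, 4, -4, -13, 11, 18]
insert -7:
  append -7 at index 9 → [-28, -25, -18, 2, 4, -4, -13, 11, 18, -7]
  -7 < parent 4 at index 4, swap → [-28, -25, -18, 2, -7, -4, -13, 11, 18, 4]
insert 30:
  append 30 at index 10 → [-28, -25, -18, 2, -7, -4, -13, 11, 18, 4, 30] (no swap needed)

[-28, -25, -18, 2, -7, -4, -13, 11, 18, 4, 30]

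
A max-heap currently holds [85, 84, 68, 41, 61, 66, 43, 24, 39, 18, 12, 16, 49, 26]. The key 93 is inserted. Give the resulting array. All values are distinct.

[93, 84, 85, 41, 61, 66, 68, 24, 39, 18, 12, 16, 49, 26, 43]

append 93 at index 14 → [85, 84, 68, 41, 61, 66, 43, 24, 39, 18, 12, 16, 49, 26, 93]
93 > parent 43 at index 6, swap → [85, 84, 68, 41, 61, 66, 93, 24, 39, 18, 12, 16, 49, 26, 43]
93 > parent 68 at index 2, swap → [85, 84, 93, 41, 61, 66, 68, 24, 39, 18, 12, 16, 49, 26, 43]
93 > parent 85 at index 0, swap → [93, 84, 85, 41, 61, 66, 68, 24, 39, 18, 12, 16, 49, 26, 43]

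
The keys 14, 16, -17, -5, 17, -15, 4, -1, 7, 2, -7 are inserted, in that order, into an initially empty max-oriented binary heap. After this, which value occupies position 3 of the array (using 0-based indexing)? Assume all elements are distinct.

7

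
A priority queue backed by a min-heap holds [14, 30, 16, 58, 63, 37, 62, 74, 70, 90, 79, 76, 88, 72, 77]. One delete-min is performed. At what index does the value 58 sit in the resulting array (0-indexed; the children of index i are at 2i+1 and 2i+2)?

remove root 14; move last element 77 to root → [77, 30, 16, 58, 63, 37, 62, 74, 70, 90, 79, 76, 88, 72]
77 vs smaller child 16 at index 2, swap → [16, 30, 77, 58, 63, 37, 62, 74, 70, 90, 79, 76, 88, 72]
77 vs smaller child 37 at index 5, swap → [16, 30, 37, 58, 63, 77, 62, 74, 70, 90, 79, 76, 88, 72]
77 vs smaller child 76 at index 11, swap → [16, 30, 37, 58, 63, 76, 62, 74, 70, 90, 79, 77, 88, 72]
resulting array: [16, 30, 37, 58, 63, 76, 62, 74, 70, 90, 79, 77, 88, 72]

3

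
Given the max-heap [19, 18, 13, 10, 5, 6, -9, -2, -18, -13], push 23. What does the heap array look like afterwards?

[23, 19, 13, 10, 18, 6, -9, -2, -18, -13, 5]

append 23 at index 10 → [19, 18, 13, 10, 5, 6, -9, -2, -18, -13, 23]
23 > parent 5 at index 4, swap → [19, 18, 13, 10, 23, 6, -9, -2, -18, -13, 5]
23 > parent 18 at index 1, swap → [19, 23, 13, 10, 18, 6, -9, -2, -18, -13, 5]
23 > parent 19 at index 0, swap → [23, 19, 13, 10, 18, 6, -9, -2, -18, -13, 5]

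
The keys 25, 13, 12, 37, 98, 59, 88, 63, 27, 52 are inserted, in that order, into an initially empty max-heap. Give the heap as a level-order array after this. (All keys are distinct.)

[98, 63, 88, 37, 52, 12, 59, 13, 27, 25]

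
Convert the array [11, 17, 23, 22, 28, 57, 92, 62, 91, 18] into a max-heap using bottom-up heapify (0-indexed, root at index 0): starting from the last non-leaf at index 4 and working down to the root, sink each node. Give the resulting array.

sift down from index 4: already satisfies heap property
sift down from index 3:
  22 vs larger child 91 at index 8, swap → [11, 17, 23, 91, 28, 57, 92, 62, 22, 18]
sift down from index 2:
  23 vs larger child 92 at index 6, swap → [11, 17, 92, 91, 28, 57, 23, 62, 22, 18]
sift down from index 1:
  17 vs larger child 91 at index 3, swap → [11, 91, 92, 17, 28, 57, 23, 62, 22, 18]
  17 vs larger child 62 at index 7, swap → [11, 91, 92, 62, 28, 57, 23, 17, 22, 18]
sift down from index 0:
  11 vs larger child 92 at index 2, swap → [92, 91, 11, 62, 28, 57, 23, 17, 22, 18]
  11 vs larger child 57 at index 5, swap → [92, 91, 57, 62, 28, 11, 23, 17, 22, 18]

[92, 91, 57, 62, 28, 11, 23, 17, 22, 18]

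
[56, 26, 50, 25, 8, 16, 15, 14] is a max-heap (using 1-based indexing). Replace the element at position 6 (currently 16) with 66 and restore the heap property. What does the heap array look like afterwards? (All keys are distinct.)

[66, 26, 56, 25, 8, 50, 15, 14]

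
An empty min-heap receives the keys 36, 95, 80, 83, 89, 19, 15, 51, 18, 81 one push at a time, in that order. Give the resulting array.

[15, 18, 19, 51, 81, 80, 36, 95, 83, 89]

Insert 36:
  append 36 at index 0 → [36] (no swap needed)
Insert 95:
  append 95 at index 1 → [36, 95] (no swap needed)
Insert 80:
  append 80 at index 2 → [36, 95, 80] (no swap needed)
Insert 83:
  append 83 at index 3 → [36, 95, 80, 83]
  83 < parent 95 at index 1, swap → [36, 83, 80, 95]
Insert 89:
  append 89 at index 4 → [36, 83, 80, 95, 89] (no swap needed)
Insert 19:
  append 19 at index 5 → [36, 83, 80, 95, 89, 19]
  19 < parent 80 at index 2, swap → [36, 83, 19, 95, 89, 80]
  19 < parent 36 at index 0, swap → [19, 83, 36, 95, 89, 80]
Insert 15:
  append 15 at index 6 → [19, 83, 36, 95, 89, 80, 15]
  15 < parent 36 at index 2, swap → [19, 83, 15, 95, 89, 80, 36]
  15 < parent 19 at index 0, swap → [15, 83, 19, 95, 89, 80, 36]
Insert 51:
  append 51 at index 7 → [15, 83, 19, 95, 89, 80, 36, 51]
  51 < parent 95 at index 3, swap → [15, 83, 19, 51, 89, 80, 36, 95]
  51 < parent 83 at index 1, swap → [15, 51, 19, 83, 89, 80, 36, 95]
Insert 18:
  append 18 at index 8 → [15, 51, 19, 83, 89, 80, 36, 95, 18]
  18 < parent 83 at index 3, swap → [15, 51, 19, 18, 89, 80, 36, 95, 83]
  18 < parent 51 at index 1, swap → [15, 18, 19, 51, 89, 80, 36, 95, 83]
Insert 81:
  append 81 at index 9 → [15, 18, 19, 51, 89, 80, 36, 95, 83, 81]
  81 < parent 89 at index 4, swap → [15, 18, 19, 51, 81, 80, 36, 95, 83, 89]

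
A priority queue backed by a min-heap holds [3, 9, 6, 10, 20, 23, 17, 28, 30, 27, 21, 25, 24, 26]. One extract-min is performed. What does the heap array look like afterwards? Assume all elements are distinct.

[6, 9, 17, 10, 20, 23, 26, 28, 30, 27, 21, 25, 24]

remove root 3; move last element 26 to root → [26, 9, 6, 10, 20, 23, 17, 28, 30, 27, 21, 25, 24]
26 vs smaller child 6 at index 2, swap → [6, 9, 26, 10, 20, 23, 17, 28, 30, 27, 21, 25, 24]
26 vs smaller child 17 at index 6, swap → [6, 9, 17, 10, 20, 23, 26, 28, 30, 27, 21, 25, 24]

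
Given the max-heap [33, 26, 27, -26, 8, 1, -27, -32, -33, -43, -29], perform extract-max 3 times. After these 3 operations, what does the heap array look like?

[8, -26, 1, -32, -43, -29, -27, -33]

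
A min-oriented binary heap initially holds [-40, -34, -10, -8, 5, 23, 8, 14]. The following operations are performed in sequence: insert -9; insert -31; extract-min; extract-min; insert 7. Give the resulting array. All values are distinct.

insert -9:
  append -9 at index 8 → [-40, -34, -10, -8, 5, 23, 8, 14, -9]
  -9 < parent -8 at index 3, swap → [-40, -34, -10, -9, 5, 23, 8, 14, -8]
insert -31:
  append -31 at index 9 → [-40, -34, -10, -9, 5, 23, 8, 14, -8, -31]
  -31 < parent 5 at index 4, swap → [-40, -34, -10, -9, -31, 23, 8, 14, -8, 5]
extract-min → returns -40:
  remove root -40; move last element 5 to root → [5, -34, -10, -9, -31, 23, 8, 14, -8]
  5 vs smaller child -34 at index 1, swap → [-34, 5, -10, -9, -31, 23, 8, 14, -8]
  5 vs smaller child -31 at index 4, swap → [-34, -31, -10, -9, 5, 23, 8, 14, -8]
extract-min → returns -34:
  remove root -34; move last element -8 to root → [-8, -31, -10, -9, 5, 23, 8, 14]
  -8 vs smaller child -31 at index 1, swap → [-31, -8, -10, -9, 5, 23, 8, 14]
  -8 vs smaller child -9 at index 3, swap → [-31, -9, -10, -8, 5, 23, 8, 14]
insert 7:
  append 7 at index 8 → [-31, -9, -10, -8, 5, 23, 8, 14, 7] (no swap needed)

[-31, -9, -10, -8, 5, 23, 8, 14, 7]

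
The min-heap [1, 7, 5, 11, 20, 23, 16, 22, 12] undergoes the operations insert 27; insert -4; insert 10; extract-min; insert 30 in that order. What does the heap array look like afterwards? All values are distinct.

[1, 7, 5, 11, 20, 10, 16, 22, 12, 27, 23, 30]

insert 27:
  append 27 at index 9 → [1, 7, 5, 11, 20, 23, 16, 22, 12, 27] (no swap needed)
insert -4:
  append -4 at index 10 → [1, 7, 5, 11, 20, 23, 16, 22, 12, 27, -4]
  -4 < parent 20 at index 4, swap → [1, 7, 5, 11, -4, 23, 16, 22, 12, 27, 20]
  -4 < parent 7 at index 1, swap → [1, -4, 5, 11, 7, 23, 16, 22, 12, 27, 20]
  -4 < parent 1 at index 0, swap → [-4, 1, 5, 11, 7, 23, 16, 22, 12, 27, 20]
insert 10:
  append 10 at index 11 → [-4, 1, 5, 11, 7, 23, 16, 22, 12, 27, 20, 10]
  10 < parent 23 at index 5, swap → [-4, 1, 5, 11, 7, 10, 16, 22, 12, 27, 20, 23]
extract-min → returns -4:
  remove root -4; move last element 23 to root → [23, 1, 5, 11, 7, 10, 16, 22, 12, 27, 20]
  23 vs smaller child 1 at index 1, swap → [1, 23, 5, 11, 7, 10, 16, 22, 12, 27, 20]
  23 vs smaller child 7 at index 4, swap → [1, 7, 5, 11, 23, 10, 16, 22, 12, 27, 20]
  23 vs smaller child 20 at index 10, swap → [1, 7, 5, 11, 20, 10, 16, 22, 12, 27, 23]
insert 30:
  append 30 at index 11 → [1, 7, 5, 11, 20, 10, 16, 22, 12, 27, 23, 30] (no swap needed)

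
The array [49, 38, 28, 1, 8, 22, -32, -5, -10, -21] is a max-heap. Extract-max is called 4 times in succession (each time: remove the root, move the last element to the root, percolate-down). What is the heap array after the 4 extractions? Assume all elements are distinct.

extract-max #1 returns 49:
  remove root 49; move last element -21 to root → [-21, 38, 28, 1, 8, 22, -32, -5, -10]
  -21 vs larger child 38 at index 1, swap → [38, -21, 28, 1, 8, 22, -32, -5, -10]
  -21 vs larger child 8 at index 4, swap → [38, 8, 28, 1, -21, 22, -32, -5, -10]
extract-max #2 returns 38:
  remove root 38; move last element -10 to root → [-10, 8, 28, 1, -21, 22, -32, -5]
  -10 vs larger child 28 at index 2, swap → [28, 8, -10, 1, -21, 22, -32, -5]
  -10 vs larger child 22 at index 5, swap → [28, 8, 22, 1, -21, -10, -32, -5]
extract-max #3 returns 28:
  remove root 28; move last element -5 to root → [-5, 8, 22, 1, -21, -10, -32]
  -5 vs larger child 22 at index 2, swap → [22, 8, -5, 1, -21, -10, -32]
extract-max #4 returns 22:
  remove root 22; move last element -32 to root → [-32, 8, -5, 1, -21, -10]
  -32 vs larger child 8 at index 1, swap → [8, -32, -5, 1, -21, -10]
  -32 vs larger child 1 at index 3, swap → [8, 1, -5, -32, -21, -10]

[8, 1, -5, -32, -21, -10]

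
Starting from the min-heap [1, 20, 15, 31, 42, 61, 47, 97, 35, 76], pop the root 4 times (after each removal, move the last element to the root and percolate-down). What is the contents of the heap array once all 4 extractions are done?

[35, 42, 47, 97, 76, 61]

extract-min #1 returns 1:
  remove root 1; move last element 76 to root → [76, 20, 15, 31, 42, 61, 47, 97, 35]
  76 vs smaller child 15 at index 2, swap → [15, 20, 76, 31, 42, 61, 47, 97, 35]
  76 vs smaller child 47 at index 6, swap → [15, 20, 47, 31, 42, 61, 76, 97, 35]
extract-min #2 returns 15:
  remove root 15; move last element 35 to root → [35, 20, 47, 31, 42, 61, 76, 97]
  35 vs smaller child 20 at index 1, swap → [20, 35, 47, 31, 42, 61, 76, 97]
  35 vs smaller child 31 at index 3, swap → [20, 31, 47, 35, 42, 61, 76, 97]
extract-min #3 returns 20:
  remove root 20; move last element 97 to root → [97, 31, 47, 35, 42, 61, 76]
  97 vs smaller child 31 at index 1, swap → [31, 97, 47, 35, 42, 61, 76]
  97 vs smaller child 35 at index 3, swap → [31, 35, 47, 97, 42, 61, 76]
extract-min #4 returns 31:
  remove root 31; move last element 76 to root → [76, 35, 47, 97, 42, 61]
  76 vs smaller child 35 at index 1, swap → [35, 76, 47, 97, 42, 61]
  76 vs smaller child 42 at index 4, swap → [35, 42, 47, 97, 76, 61]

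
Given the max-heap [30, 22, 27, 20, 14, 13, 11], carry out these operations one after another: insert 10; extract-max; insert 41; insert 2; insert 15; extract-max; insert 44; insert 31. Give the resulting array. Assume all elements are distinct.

[44, 31, 13, 20, 27, 10, 11, 14, 2, 15, 22]

insert 10:
  append 10 at index 7 → [30, 22, 27, 20, 14, 13, 11, 10] (no swap needed)
extract-max → returns 30:
  remove root 30; move last element 10 to root → [10, 22, 27, 20, 14, 13, 11]
  10 vs larger child 27 at index 2, swap → [27, 22, 10, 20, 14, 13, 11]
  10 vs larger child 13 at index 5, swap → [27, 22, 13, 20, 14, 10, 11]
insert 41:
  append 41 at index 7 → [27, 22, 13, 20, 14, 10, 11, 41]
  41 > parent 20 at index 3, swap → [27, 22, 13, 41, 14, 10, 11, 20]
  41 > parent 22 at index 1, swap → [27, 41, 13, 22, 14, 10, 11, 20]
  41 > parent 27 at index 0, swap → [41, 27, 13, 22, 14, 10, 11, 20]
insert 2:
  append 2 at index 8 → [41, 27, 13, 22, 14, 10, 11, 20, 2] (no swap needed)
insert 15:
  append 15 at index 9 → [41, 27, 13, 22, 14, 10, 11, 20, 2, 15]
  15 > parent 14 at index 4, swap → [41, 27, 13, 22, 15, 10, 11, 20, 2, 14]
extract-max → returns 41:
  remove root 41; move last element 14 to root → [14, 27, 13, 22, 15, 10, 11, 20, 2]
  14 vs larger child 27 at index 1, swap → [27, 14, 13, 22, 15, 10, 11, 20, 2]
  14 vs larger child 22 at index 3, swap → [27, 22, 13, 14, 15, 10, 11, 20, 2]
  14 vs larger child 20 at index 7, swap → [27, 22, 13, 20, 15, 10, 11, 14, 2]
insert 44:
  append 44 at index 9 → [27, 22, 13, 20, 15, 10, 11, 14, 2, 44]
  44 > parent 15 at index 4, swap → [27, 22, 13, 20, 44, 10, 11, 14, 2, 15]
  44 > parent 22 at index 1, swap → [27, 44, 13, 20, 22, 10, 11, 14, 2, 15]
  44 > parent 27 at index 0, swap → [44, 27, 13, 20, 22, 10, 11, 14, 2, 15]
insert 31:
  append 31 at index 10 → [44, 27, 13, 20, 22, 10, 11, 14, 2, 15, 31]
  31 > parent 22 at index 4, swap → [44, 27, 13, 20, 31, 10, 11, 14, 2, 15, 22]
  31 > parent 27 at index 1, swap → [44, 31, 13, 20, 27, 10, 11, 14, 2, 15, 22]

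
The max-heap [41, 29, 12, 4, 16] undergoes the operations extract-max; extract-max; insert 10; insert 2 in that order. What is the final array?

[16, 10, 12, 4, 2]

extract-max → returns 41:
  remove root 41; move last element 16 to root → [16, 29, 12, 4]
  16 vs larger child 29 at index 1, swap → [29, 16, 12, 4]
extract-max → returns 29:
  remove root 29; move last element 4 to root → [4, 16, 12]
  4 vs larger child 16 at index 1, swap → [16, 4, 12]
insert 10:
  append 10 at index 3 → [16, 4, 12, 10]
  10 > parent 4 at index 1, swap → [16, 10, 12, 4]
insert 2:
  append 2 at index 4 → [16, 10, 12, 4, 2] (no swap needed)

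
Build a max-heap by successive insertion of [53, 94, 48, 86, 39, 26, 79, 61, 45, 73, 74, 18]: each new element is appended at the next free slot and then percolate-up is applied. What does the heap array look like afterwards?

[94, 86, 79, 61, 74, 26, 48, 53, 45, 39, 73, 18]

Insert 53:
  append 53 at index 0 → [53] (no swap needed)
Insert 94:
  append 94 at index 1 → [53, 94]
  94 > parent 53 at index 0, swap → [94, 53]
Insert 48:
  append 48 at index 2 → [94, 53, 48] (no swap needed)
Insert 86:
  append 86 at index 3 → [94, 53, 48, 86]
  86 > parent 53 at index 1, swap → [94, 86, 48, 53]
Insert 39:
  append 39 at index 4 → [94, 86, 48, 53, 39] (no swap needed)
Insert 26:
  append 26 at index 5 → [94, 86, 48, 53, 39, 26] (no swap needed)
Insert 79:
  append 79 at index 6 → [94, 86, 48, 53, 39, 26, 79]
  79 > parent 48 at index 2, swap → [94, 86, 79, 53, 39, 26, 48]
Insert 61:
  append 61 at index 7 → [94, 86, 79, 53, 39, 26, 48, 61]
  61 > parent 53 at index 3, swap → [94, 86, 79, 61, 39, 26, 48, 53]
Insert 45:
  append 45 at index 8 → [94, 86, 79, 61, 39, 26, 48, 53, 45] (no swap needed)
Insert 73:
  append 73 at index 9 → [94, 86, 79, 61, 39, 26, 48, 53, 45, 73]
  73 > parent 39 at index 4, swap → [94, 86, 79, 61, 73, 26, 48, 53, 45, 39]
Insert 74:
  append 74 at index 10 → [94, 86, 79, 61, 73, 26, 48, 53, 45, 39, 74]
  74 > parent 73 at index 4, swap → [94, 86, 79, 61, 74, 26, 48, 53, 45, 39, 73]
Insert 18:
  append 18 at index 11 → [94, 86, 79, 61, 74, 26, 48, 53, 45, 39, 73, 18] (no swap needed)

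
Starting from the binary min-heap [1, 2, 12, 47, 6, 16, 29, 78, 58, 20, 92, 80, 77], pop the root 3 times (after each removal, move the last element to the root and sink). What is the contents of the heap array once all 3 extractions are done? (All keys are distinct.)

[12, 20, 16, 47, 77, 92, 29, 78, 58, 80]

extract-min #1 returns 1:
  remove root 1; move last element 77 to root → [77, 2, 12, 47, 6, 16, 29, 78, 58, 20, 92, 80]
  77 vs smaller child 2 at index 1, swap → [2, 77, 12, 47, 6, 16, 29, 78, 58, 20, 92, 80]
  77 vs smaller child 6 at index 4, swap → [2, 6, 12, 47, 77, 16, 29, 78, 58, 20, 92, 80]
  77 vs smaller child 20 at index 9, swap → [2, 6, 12, 47, 20, 16, 29, 78, 58, 77, 92, 80]
extract-min #2 returns 2:
  remove root 2; move last element 80 to root → [80, 6, 12, 47, 20, 16, 29, 78, 58, 77, 92]
  80 vs smaller child 6 at index 1, swap → [6, 80, 12, 47, 20, 16, 29, 78, 58, 77, 92]
  80 vs smaller child 20 at index 4, swap → [6, 20, 12, 47, 80, 16, 29, 78, 58, 77, 92]
  80 vs smaller child 77 at index 9, swap → [6, 20, 12, 47, 77, 16, 29, 78, 58, 80, 92]
extract-min #3 returns 6:
  remove root 6; move last element 92 to root → [92, 20, 12, 47, 77, 16, 29, 78, 58, 80]
  92 vs smaller child 12 at index 2, swap → [12, 20, 92, 47, 77, 16, 29, 78, 58, 80]
  92 vs smaller child 16 at index 5, swap → [12, 20, 16, 47, 77, 92, 29, 78, 58, 80]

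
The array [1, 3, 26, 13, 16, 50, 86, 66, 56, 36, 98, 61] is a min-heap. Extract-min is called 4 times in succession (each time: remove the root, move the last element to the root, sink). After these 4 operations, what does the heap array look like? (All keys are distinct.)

extract-min #1 returns 1:
  remove root 1; move last element 61 to root → [61, 3, 26, 13, 16, 50, 86, 66, 56, 36, 98]
  61 vs smaller child 3 at index 1, swap → [3, 61, 26, 13, 16, 50, 86, 66, 56, 36, 98]
  61 vs smaller child 13 at index 3, swap → [3, 13, 26, 61, 16, 50, 86, 66, 56, 36, 98]
  61 vs smaller child 56 at index 8, swap → [3, 13, 26, 56, 16, 50, 86, 66, 61, 36, 98]
extract-min #2 returns 3:
  remove root 3; move last element 98 to root → [98, 13, 26, 56, 16, 50, 86, 66, 61, 36]
  98 vs smaller child 13 at index 1, swap → [13, 98, 26, 56, 16, 50, 86, 66, 61, 36]
  98 vs smaller child 16 at index 4, swap → [13, 16, 26, 56, 98, 50, 86, 66, 61, 36]
  98 vs only child 36 at index 9, swap → [13, 16, 26, 56, 36, 50, 86, 66, 61, 98]
extract-min #3 returns 13:
  remove root 13; move last element 98 to root → [98, 16, 26, 56, 36, 50, 86, 66, 61]
  98 vs smaller child 16 at index 1, swap → [16, 98, 26, 56, 36, 50, 86, 66, 61]
  98 vs smaller child 36 at index 4, swap → [16, 36, 26, 56, 98, 50, 86, 66, 61]
extract-min #4 returns 16:
  remove root 16; move last element 61 to root → [61, 36, 26, 56, 98, 50, 86, 66]
  61 vs smaller child 26 at index 2, swap → [26, 36, 61, 56, 98, 50, 86, 66]
  61 vs smaller child 50 at index 5, swap → [26, 36, 50, 56, 98, 61, 86, 66]

[26, 36, 50, 56, 98, 61, 86, 66]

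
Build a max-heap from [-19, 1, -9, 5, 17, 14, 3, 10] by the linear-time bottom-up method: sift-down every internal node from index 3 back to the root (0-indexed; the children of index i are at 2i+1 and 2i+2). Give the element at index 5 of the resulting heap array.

sift down from index 3:
  5 vs only child 10 at index 7, swap → [-19, 1, -9, 10, 17, 14, 3, 5]
sift down from index 2:
  -9 vs larger child 14 at index 5, swap → [-19, 1, 14, 10, 17, -9, 3, 5]
sift down from index 1:
  1 vs larger child 17 at index 4, swap → [-19, 17, 14, 10, 1, -9, 3, 5]
sift down from index 0:
  -19 vs larger child 17 at index 1, swap → [17, -19, 14, 10, 1, -9, 3, 5]
  -19 vs larger child 10 at index 3, swap → [17, 10, 14, -19, 1, -9, 3, 5]
  -19 vs only child 5 at index 7, swap → [17, 10, 14, 5, 1, -9, 3, -19]
resulting array: [17, 10, 14, 5, 1, -9, 3, -19]

-9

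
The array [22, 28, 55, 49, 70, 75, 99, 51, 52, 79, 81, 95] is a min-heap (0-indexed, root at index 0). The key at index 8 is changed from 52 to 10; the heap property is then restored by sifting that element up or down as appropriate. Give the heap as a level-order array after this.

set index 8 from 52 to 10 → [22, 28, 55, 49, 70, 75, 99, 51, 10, 79, 81, 95]
10 < parent 49 at index 3, swap → [22, 28, 55, 10, 70, 75, 99, 51, 49, 79, 81, 95]
10 < parent 28 at index 1, swap → [22, 10, 55, 28, 70, 75, 99, 51, 49, 79, 81, 95]
10 < parent 22 at index 0, swap → [10, 22, 55, 28, 70, 75, 99, 51, 49, 79, 81, 95]

[10, 22, 55, 28, 70, 75, 99, 51, 49, 79, 81, 95]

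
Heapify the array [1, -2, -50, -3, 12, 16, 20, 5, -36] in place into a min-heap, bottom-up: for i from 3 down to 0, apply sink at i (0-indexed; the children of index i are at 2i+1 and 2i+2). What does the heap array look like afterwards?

[-50, -36, 1, -3, 12, 16, 20, 5, -2]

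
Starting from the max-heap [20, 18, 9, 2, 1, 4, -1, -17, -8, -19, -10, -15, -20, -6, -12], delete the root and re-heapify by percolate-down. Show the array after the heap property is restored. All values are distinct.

remove root 20; move last element -12 to root → [-12, 18, 9, 2, 1, 4, -1, -17, -8, -19, -10, -15, -20, -6]
-12 vs larger child 18 at index 1, swap → [18, -12, 9, 2, 1, 4, -1, -17, -8, -19, -10, -15, -20, -6]
-12 vs larger child 2 at index 3, swap → [18, 2, 9, -12, 1, 4, -1, -17, -8, -19, -10, -15, -20, -6]
-12 vs larger child -8 at index 8, swap → [18, 2, 9, -8, 1, 4, -1, -17, -12, -19, -10, -15, -20, -6]

[18, 2, 9, -8, 1, 4, -1, -17, -12, -19, -10, -15, -20, -6]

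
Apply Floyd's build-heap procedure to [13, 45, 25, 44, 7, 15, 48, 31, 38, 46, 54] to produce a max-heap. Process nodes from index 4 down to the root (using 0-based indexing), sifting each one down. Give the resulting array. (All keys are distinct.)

sift down from index 4:
  7 vs larger child 54 at index 10, swap → [13, 45, 25, 44, 54, 15, 48, 31, 38, 46, 7]
sift down from index 3: already satisfies heap property
sift down from index 2:
  25 vs larger child 48 at index 6, swap → [13, 45, 48, 44, 54, 15, 25, 31, 38, 46, 7]
sift down from index 1:
  45 vs larger child 54 at index 4, swap → [13, 54, 48, 44, 45, 15, 25, 31, 38, 46, 7]
  45 vs larger child 46 at index 9, swap → [13, 54, 48, 44, 46, 15, 25, 31, 38, 45, 7]
sift down from index 0:
  13 vs larger child 54 at index 1, swap → [54, 13, 48, 44, 46, 15, 25, 31, 38, 45, 7]
  13 vs larger child 46 at index 4, swap → [54, 46, 48, 44, 13, 15, 25, 31, 38, 45, 7]
  13 vs larger child 45 at index 9, swap → [54, 46, 48, 44, 45, 15, 25, 31, 38, 13, 7]

[54, 46, 48, 44, 45, 15, 25, 31, 38, 13, 7]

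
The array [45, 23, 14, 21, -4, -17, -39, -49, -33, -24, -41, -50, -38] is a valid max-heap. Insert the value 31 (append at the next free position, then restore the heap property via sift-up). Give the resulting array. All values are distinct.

[45, 23, 31, 21, -4, -17, 14, -49, -33, -24, -41, -50, -38, -39]

append 31 at index 13 → [45, 23, 14, 21, -4, -17, -39, -49, -33, -24, -41, -50, -38, 31]
31 > parent -39 at index 6, swap → [45, 23, 14, 21, -4, -17, 31, -49, -33, -24, -41, -50, -38, -39]
31 > parent 14 at index 2, swap → [45, 23, 31, 21, -4, -17, 14, -49, -33, -24, -41, -50, -38, -39]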